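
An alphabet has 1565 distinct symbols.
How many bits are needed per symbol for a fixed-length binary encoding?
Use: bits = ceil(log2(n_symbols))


log2(1565) = 10.6119
Bracket: 2^10 = 1024 < 1565 <= 2^11 = 2048
So ceil(log2(1565)) = 11

bits = ceil(log2(1565)) = ceil(10.6119) = 11 bits


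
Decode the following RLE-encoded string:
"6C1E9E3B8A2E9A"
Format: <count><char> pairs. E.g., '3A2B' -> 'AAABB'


Expanding each <count><char> pair:
  6C -> 'CCCCCC'
  1E -> 'E'
  9E -> 'EEEEEEEEE'
  3B -> 'BBB'
  8A -> 'AAAAAAAA'
  2E -> 'EE'
  9A -> 'AAAAAAAAA'

Decoded = CCCCCCEEEEEEEEEEBBBAAAAAAAAEEAAAAAAAAA


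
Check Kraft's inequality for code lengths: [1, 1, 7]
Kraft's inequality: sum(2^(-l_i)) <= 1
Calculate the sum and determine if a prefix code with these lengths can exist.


Sum = 2^(-1) + 2^(-1) + 2^(-7)
    = 0.5 + 0.5 + 0.0078125
    = 129/128 = 1.0078125
Since 1.0078125 > 1, Kraft's inequality is NOT satisfied.
A prefix code with these lengths CANNOT exist.

Kraft sum = 1.0078125. Not satisfied.


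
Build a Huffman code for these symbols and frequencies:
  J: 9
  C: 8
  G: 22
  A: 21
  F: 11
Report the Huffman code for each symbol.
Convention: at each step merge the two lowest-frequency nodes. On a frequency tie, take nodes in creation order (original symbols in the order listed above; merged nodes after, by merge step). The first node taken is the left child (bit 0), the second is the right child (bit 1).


Huffman tree construction:
Step 1: Merge C(8) + J(9) = 17
Step 2: Merge F(11) + (C+J)(17) = 28
Step 3: Merge A(21) + G(22) = 43
Step 4: Merge (F+(C+J))(28) + (A+G)(43) = 71
Read each symbol's code off the tree from the root (left child = 0, right child = 1).

Codes:
  J: 011 (length 3)
  C: 010 (length 3)
  G: 11 (length 2)
  A: 10 (length 2)
  F: 00 (length 2)
Average code length: 159/71 = 2.2394 bits/symbol


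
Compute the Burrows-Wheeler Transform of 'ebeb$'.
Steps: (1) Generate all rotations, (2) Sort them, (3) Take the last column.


Rotations (sorted):
  0: $ebeb -> last char: b
  1: b$ebe -> last char: e
  2: beb$e -> last char: e
  3: eb$eb -> last char: b
  4: ebeb$ -> last char: $


BWT = beeb$


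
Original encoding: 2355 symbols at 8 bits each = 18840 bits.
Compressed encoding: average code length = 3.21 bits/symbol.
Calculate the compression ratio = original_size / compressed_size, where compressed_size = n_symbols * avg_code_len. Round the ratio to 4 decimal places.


original_size = n_symbols * orig_bits = 2355 * 8 = 18840 bits
compressed_size = n_symbols * avg_code_len = 2355 * 3.21 = 7559.55 bits
ratio = original_size / compressed_size = 18840 / 7559.55 = 2.4922

Compression ratio = 2.4922


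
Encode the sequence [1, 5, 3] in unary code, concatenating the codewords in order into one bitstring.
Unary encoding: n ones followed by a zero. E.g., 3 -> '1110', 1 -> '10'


Encode each number as n ones followed by a terminating 0:
  1 -> 10 (2 bits)
  5 -> 111110 (6 bits)
  3 -> 1110 (4 bits)
Total length = 2 + 6 + 4 = 12 bits.

Unary([1, 5, 3]) = 101111101110 (12 bits)


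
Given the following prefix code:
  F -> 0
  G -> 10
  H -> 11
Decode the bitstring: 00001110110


Decoding step by step:
Bits 0 -> F
Bits 0 -> F
Bits 0 -> F
Bits 0 -> F
Bits 11 -> H
Bits 10 -> G
Bits 11 -> H
Bits 0 -> F


Decoded message: FFFFHGHF


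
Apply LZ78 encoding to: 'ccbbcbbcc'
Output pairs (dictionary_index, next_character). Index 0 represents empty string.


LZ78 encoding steps:
Dictionary: {0: ''}
Step 1: w='' (idx 0), next='c' -> output (0, 'c'), add 'c' as idx 1
Step 2: w='c' (idx 1), next='b' -> output (1, 'b'), add 'cb' as idx 2
Step 3: w='' (idx 0), next='b' -> output (0, 'b'), add 'b' as idx 3
Step 4: w='cb' (idx 2), next='b' -> output (2, 'b'), add 'cbb' as idx 4
Step 5: w='c' (idx 1), next='c' -> output (1, 'c'), add 'cc' as idx 5


Encoded: [(0, 'c'), (1, 'b'), (0, 'b'), (2, 'b'), (1, 'c')]


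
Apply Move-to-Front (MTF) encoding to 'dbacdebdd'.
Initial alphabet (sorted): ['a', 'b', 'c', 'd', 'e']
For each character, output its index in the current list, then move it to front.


MTF encoding:
'd': index 3 in ['a', 'b', 'c', 'd', 'e'] -> ['d', 'a', 'b', 'c', 'e']
'b': index 2 in ['d', 'a', 'b', 'c', 'e'] -> ['b', 'd', 'a', 'c', 'e']
'a': index 2 in ['b', 'd', 'a', 'c', 'e'] -> ['a', 'b', 'd', 'c', 'e']
'c': index 3 in ['a', 'b', 'd', 'c', 'e'] -> ['c', 'a', 'b', 'd', 'e']
'd': index 3 in ['c', 'a', 'b', 'd', 'e'] -> ['d', 'c', 'a', 'b', 'e']
'e': index 4 in ['d', 'c', 'a', 'b', 'e'] -> ['e', 'd', 'c', 'a', 'b']
'b': index 4 in ['e', 'd', 'c', 'a', 'b'] -> ['b', 'e', 'd', 'c', 'a']
'd': index 2 in ['b', 'e', 'd', 'c', 'a'] -> ['d', 'b', 'e', 'c', 'a']
'd': index 0 in ['d', 'b', 'e', 'c', 'a'] -> ['d', 'b', 'e', 'c', 'a']


Output: [3, 2, 2, 3, 3, 4, 4, 2, 0]


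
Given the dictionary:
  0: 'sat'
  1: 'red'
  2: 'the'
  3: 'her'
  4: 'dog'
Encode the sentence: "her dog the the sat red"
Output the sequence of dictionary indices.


Look up each word in the dictionary:
  'her' -> 3
  'dog' -> 4
  'the' -> 2
  'the' -> 2
  'sat' -> 0
  'red' -> 1

Encoded: [3, 4, 2, 2, 0, 1]


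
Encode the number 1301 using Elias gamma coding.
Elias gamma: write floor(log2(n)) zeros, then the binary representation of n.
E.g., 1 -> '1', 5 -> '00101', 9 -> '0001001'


num_bits = floor(log2(1301)) + 1 = 11
leading_zeros = num_bits - 1 = 10
binary(1301) = 10100010101

Elias gamma(1301) = '0000000000' + '10100010101' = 000000000010100010101 (21 bits)


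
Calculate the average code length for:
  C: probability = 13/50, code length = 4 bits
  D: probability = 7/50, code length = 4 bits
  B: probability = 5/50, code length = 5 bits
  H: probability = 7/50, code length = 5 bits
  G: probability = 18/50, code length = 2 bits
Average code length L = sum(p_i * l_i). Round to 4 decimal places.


Weighted contributions p_i * l_i:
  C: (13/50) * 4 = 52/50
  D: (7/50) * 4 = 28/50
  B: (5/50) * 5 = 25/50
  H: (7/50) * 5 = 35/50
  G: (18/50) * 2 = 36/50
Sum = (52 + 28 + 25 + 35 + 36)/50 = 176/50

L = 176/50 = 3.5200 bits/symbol


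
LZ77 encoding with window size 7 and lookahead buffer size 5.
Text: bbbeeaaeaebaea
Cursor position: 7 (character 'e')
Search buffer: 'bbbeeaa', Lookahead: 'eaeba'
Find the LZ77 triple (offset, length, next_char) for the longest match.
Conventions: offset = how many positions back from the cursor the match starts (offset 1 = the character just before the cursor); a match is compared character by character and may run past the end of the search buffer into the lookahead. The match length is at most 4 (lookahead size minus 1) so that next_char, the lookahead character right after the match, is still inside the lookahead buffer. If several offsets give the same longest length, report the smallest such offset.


Try each offset into the search buffer:
  offset=1 (pos 6, char 'a'): match length 0
  offset=2 (pos 5, char 'a'): match length 0
  offset=3 (pos 4, char 'e'): match length 2
  offset=4 (pos 3, char 'e'): match length 1
  offset=5 (pos 2, char 'b'): match length 0
  offset=6 (pos 1, char 'b'): match length 0
  offset=7 (pos 0, char 'b'): match length 0
Longest match has length 2 at offset 3.
next_char = character at position 7 + 2 = 9 -> 'e'

Best match: offset=3, length=2 (matching 'ea' starting at position 4)
LZ77 triple: (3, 2, 'e')


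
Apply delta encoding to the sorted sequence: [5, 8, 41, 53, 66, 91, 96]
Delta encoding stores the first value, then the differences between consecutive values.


First value: 5
Deltas:
  8 - 5 = 3
  41 - 8 = 33
  53 - 41 = 12
  66 - 53 = 13
  91 - 66 = 25
  96 - 91 = 5


Delta encoded: [5, 3, 33, 12, 13, 25, 5]


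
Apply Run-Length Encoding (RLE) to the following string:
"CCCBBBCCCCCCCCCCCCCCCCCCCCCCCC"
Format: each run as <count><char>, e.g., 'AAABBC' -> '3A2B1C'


Scanning runs left to right:
  i=0: run of 'C' x 3 -> '3C'
  i=3: run of 'B' x 3 -> '3B'
  i=6: run of 'C' x 24 -> '24C'

RLE = 3C3B24C


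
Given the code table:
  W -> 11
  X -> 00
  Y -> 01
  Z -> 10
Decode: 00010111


Decoding:
00 -> X
01 -> Y
01 -> Y
11 -> W


Result: XYYW


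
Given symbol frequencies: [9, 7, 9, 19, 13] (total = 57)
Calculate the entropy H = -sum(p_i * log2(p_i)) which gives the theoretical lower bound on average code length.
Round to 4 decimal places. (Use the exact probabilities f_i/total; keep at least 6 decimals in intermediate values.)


Per-symbol terms -p_i * log2(p_i) with p_i = f_i/57:
  p = 9/57 = 0.157895: log2(p) = -2.662965, -p*log2(p) = 0.420468
  p = 7/57 = 0.122807: log2(p) = -3.025535, -p*log2(p) = 0.371557
  p = 9/57 = 0.157895: log2(p) = -2.662965, -p*log2(p) = 0.420468
  p = 19/57 = 0.333333: log2(p) = -1.584963, -p*log2(p) = 0.528321
  p = 13/57 = 0.228070: log2(p) = -2.132450, -p*log2(p) = 0.486348
H = 0.420468 + 0.371557 + 0.420468 + 0.528321 + 0.486348 = 2.227162

H = 2.2272 bits/symbol


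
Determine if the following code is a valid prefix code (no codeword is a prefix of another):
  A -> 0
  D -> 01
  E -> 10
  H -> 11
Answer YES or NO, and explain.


Checking each pair (does one codeword prefix another?):
  A='0' vs D='01': prefix -- VIOLATION

NO -- this is NOT a valid prefix code. A (0) is a prefix of D (01).


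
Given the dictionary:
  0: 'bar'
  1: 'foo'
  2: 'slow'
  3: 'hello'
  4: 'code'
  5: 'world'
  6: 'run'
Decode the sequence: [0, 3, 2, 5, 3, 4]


Look up each index in the dictionary:
  0 -> 'bar'
  3 -> 'hello'
  2 -> 'slow'
  5 -> 'world'
  3 -> 'hello'
  4 -> 'code'

Decoded: "bar hello slow world hello code"


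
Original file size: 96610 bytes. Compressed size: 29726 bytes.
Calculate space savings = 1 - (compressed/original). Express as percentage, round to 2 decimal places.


ratio = compressed/original = 29726/96610 = 0.307691
savings = 1 - ratio = 1 - 0.307691 = 0.692309
as a percentage: 0.692309 * 100 = 69.23%

Space savings = 1 - 29726/96610 = 69.23%


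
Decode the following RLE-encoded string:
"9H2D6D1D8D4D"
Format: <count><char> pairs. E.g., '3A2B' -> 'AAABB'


Expanding each <count><char> pair:
  9H -> 'HHHHHHHHH'
  2D -> 'DD'
  6D -> 'DDDDDD'
  1D -> 'D'
  8D -> 'DDDDDDDD'
  4D -> 'DDDD'

Decoded = HHHHHHHHHDDDDDDDDDDDDDDDDDDDDD


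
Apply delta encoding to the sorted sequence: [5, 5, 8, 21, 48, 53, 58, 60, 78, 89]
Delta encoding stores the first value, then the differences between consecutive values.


First value: 5
Deltas:
  5 - 5 = 0
  8 - 5 = 3
  21 - 8 = 13
  48 - 21 = 27
  53 - 48 = 5
  58 - 53 = 5
  60 - 58 = 2
  78 - 60 = 18
  89 - 78 = 11


Delta encoded: [5, 0, 3, 13, 27, 5, 5, 2, 18, 11]


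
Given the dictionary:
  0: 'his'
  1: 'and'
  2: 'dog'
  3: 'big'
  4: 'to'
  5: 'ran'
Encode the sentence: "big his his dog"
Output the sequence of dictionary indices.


Look up each word in the dictionary:
  'big' -> 3
  'his' -> 0
  'his' -> 0
  'dog' -> 2

Encoded: [3, 0, 0, 2]


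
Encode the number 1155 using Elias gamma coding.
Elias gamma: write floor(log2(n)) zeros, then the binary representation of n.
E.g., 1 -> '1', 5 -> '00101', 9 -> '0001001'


num_bits = floor(log2(1155)) + 1 = 11
leading_zeros = num_bits - 1 = 10
binary(1155) = 10010000011

Elias gamma(1155) = '0000000000' + '10010000011' = 000000000010010000011 (21 bits)


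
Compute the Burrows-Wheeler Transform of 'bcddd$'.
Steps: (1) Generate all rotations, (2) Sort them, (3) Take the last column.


Rotations (sorted):
  0: $bcddd -> last char: d
  1: bcddd$ -> last char: $
  2: cddd$b -> last char: b
  3: d$bcdd -> last char: d
  4: dd$bcd -> last char: d
  5: ddd$bc -> last char: c


BWT = d$bddc


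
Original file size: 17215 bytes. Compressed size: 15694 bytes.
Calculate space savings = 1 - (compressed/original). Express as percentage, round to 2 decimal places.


ratio = compressed/original = 15694/17215 = 0.911647
savings = 1 - ratio = 1 - 0.911647 = 0.088353
as a percentage: 0.088353 * 100 = 8.84%

Space savings = 1 - 15694/17215 = 8.84%


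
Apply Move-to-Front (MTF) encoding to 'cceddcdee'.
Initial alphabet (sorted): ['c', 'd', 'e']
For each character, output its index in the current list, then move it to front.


MTF encoding:
'c': index 0 in ['c', 'd', 'e'] -> ['c', 'd', 'e']
'c': index 0 in ['c', 'd', 'e'] -> ['c', 'd', 'e']
'e': index 2 in ['c', 'd', 'e'] -> ['e', 'c', 'd']
'd': index 2 in ['e', 'c', 'd'] -> ['d', 'e', 'c']
'd': index 0 in ['d', 'e', 'c'] -> ['d', 'e', 'c']
'c': index 2 in ['d', 'e', 'c'] -> ['c', 'd', 'e']
'd': index 1 in ['c', 'd', 'e'] -> ['d', 'c', 'e']
'e': index 2 in ['d', 'c', 'e'] -> ['e', 'd', 'c']
'e': index 0 in ['e', 'd', 'c'] -> ['e', 'd', 'c']


Output: [0, 0, 2, 2, 0, 2, 1, 2, 0]


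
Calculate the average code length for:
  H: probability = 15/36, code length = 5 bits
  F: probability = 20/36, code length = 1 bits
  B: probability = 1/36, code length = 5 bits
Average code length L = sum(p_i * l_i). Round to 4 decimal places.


Weighted contributions p_i * l_i:
  H: (15/36) * 5 = 75/36
  F: (20/36) * 1 = 20/36
  B: (1/36) * 5 = 5/36
Sum = (75 + 20 + 5)/36 = 100/36

L = 100/36 = 2.7778 bits/symbol


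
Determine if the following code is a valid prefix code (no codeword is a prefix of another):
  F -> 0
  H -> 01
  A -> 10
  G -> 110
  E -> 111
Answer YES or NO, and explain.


Checking each pair (does one codeword prefix another?):
  F='0' vs H='01': prefix -- VIOLATION

NO -- this is NOT a valid prefix code. F (0) is a prefix of H (01).


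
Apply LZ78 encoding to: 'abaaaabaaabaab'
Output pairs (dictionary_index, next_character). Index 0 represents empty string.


LZ78 encoding steps:
Dictionary: {0: ''}
Step 1: w='' (idx 0), next='a' -> output (0, 'a'), add 'a' as idx 1
Step 2: w='' (idx 0), next='b' -> output (0, 'b'), add 'b' as idx 2
Step 3: w='a' (idx 1), next='a' -> output (1, 'a'), add 'aa' as idx 3
Step 4: w='aa' (idx 3), next='b' -> output (3, 'b'), add 'aab' as idx 4
Step 5: w='aa' (idx 3), next='a' -> output (3, 'a'), add 'aaa' as idx 5
Step 6: w='b' (idx 2), next='a' -> output (2, 'a'), add 'ba' as idx 6
Step 7: w='a' (idx 1), next='b' -> output (1, 'b'), add 'ab' as idx 7


Encoded: [(0, 'a'), (0, 'b'), (1, 'a'), (3, 'b'), (3, 'a'), (2, 'a'), (1, 'b')]


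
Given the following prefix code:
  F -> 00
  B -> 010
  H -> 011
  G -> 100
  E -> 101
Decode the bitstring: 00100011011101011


Decoding step by step:
Bits 00 -> F
Bits 100 -> G
Bits 011 -> H
Bits 011 -> H
Bits 101 -> E
Bits 011 -> H


Decoded message: FGHHEH


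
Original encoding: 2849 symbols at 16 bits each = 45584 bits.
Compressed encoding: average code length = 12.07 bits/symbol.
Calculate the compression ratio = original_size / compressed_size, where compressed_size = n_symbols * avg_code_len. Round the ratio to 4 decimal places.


original_size = n_symbols * orig_bits = 2849 * 16 = 45584 bits
compressed_size = n_symbols * avg_code_len = 2849 * 12.07 = 34387.43 bits
ratio = original_size / compressed_size = 45584 / 34387.43 = 1.3256

Compression ratio = 1.3256


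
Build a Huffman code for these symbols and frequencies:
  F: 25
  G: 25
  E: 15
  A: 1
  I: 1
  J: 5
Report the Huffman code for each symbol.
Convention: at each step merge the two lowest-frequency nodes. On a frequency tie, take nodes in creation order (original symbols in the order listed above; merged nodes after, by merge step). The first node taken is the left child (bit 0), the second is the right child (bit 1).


Huffman tree construction:
Step 1: Merge A(1) + I(1) = 2
Step 2: Merge (A+I)(2) + J(5) = 7
Step 3: Merge ((A+I)+J)(7) + E(15) = 22
Step 4: Merge (((A+I)+J)+E)(22) + F(25) = 47
Step 5: Merge G(25) + ((((A+I)+J)+E)+F)(47) = 72
Read each symbol's code off the tree from the root (left child = 0, right child = 1).

Codes:
  F: 11 (length 2)
  G: 0 (length 1)
  E: 101 (length 3)
  A: 10000 (length 5)
  I: 10001 (length 5)
  J: 1001 (length 4)
Average code length: 150/72 = 2.0833 bits/symbol


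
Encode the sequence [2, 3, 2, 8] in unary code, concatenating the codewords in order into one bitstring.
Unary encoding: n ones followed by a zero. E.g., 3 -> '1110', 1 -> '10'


Encode each number as n ones followed by a terminating 0:
  2 -> 110 (3 bits)
  3 -> 1110 (4 bits)
  2 -> 110 (3 bits)
  8 -> 111111110 (9 bits)
Total length = 3 + 4 + 3 + 9 = 19 bits.

Unary([2, 3, 2, 8]) = 1101110110111111110 (19 bits)


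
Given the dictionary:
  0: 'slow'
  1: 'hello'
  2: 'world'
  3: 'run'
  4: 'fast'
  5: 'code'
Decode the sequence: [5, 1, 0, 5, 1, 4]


Look up each index in the dictionary:
  5 -> 'code'
  1 -> 'hello'
  0 -> 'slow'
  5 -> 'code'
  1 -> 'hello'
  4 -> 'fast'

Decoded: "code hello slow code hello fast"


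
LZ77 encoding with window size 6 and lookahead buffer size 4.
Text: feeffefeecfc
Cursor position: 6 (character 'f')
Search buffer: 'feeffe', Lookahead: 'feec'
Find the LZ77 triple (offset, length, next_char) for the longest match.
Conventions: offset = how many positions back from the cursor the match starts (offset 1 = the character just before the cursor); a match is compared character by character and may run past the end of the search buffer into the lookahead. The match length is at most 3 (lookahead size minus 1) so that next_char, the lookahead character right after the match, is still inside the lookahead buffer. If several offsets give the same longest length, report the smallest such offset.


Try each offset into the search buffer:
  offset=1 (pos 5, char 'e'): match length 0
  offset=2 (pos 4, char 'f'): match length 2
  offset=3 (pos 3, char 'f'): match length 1
  offset=4 (pos 2, char 'e'): match length 0
  offset=5 (pos 1, char 'e'): match length 0
  offset=6 (pos 0, char 'f'): match length 3
Longest match has length 3 at offset 6.
next_char = character at position 6 + 3 = 9 -> 'c'

Best match: offset=6, length=3 (matching 'fee' starting at position 0)
LZ77 triple: (6, 3, 'c')


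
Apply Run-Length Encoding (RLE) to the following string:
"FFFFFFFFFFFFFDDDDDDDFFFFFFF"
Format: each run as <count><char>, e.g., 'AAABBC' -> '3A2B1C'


Scanning runs left to right:
  i=0: run of 'F' x 13 -> '13F'
  i=13: run of 'D' x 7 -> '7D'
  i=20: run of 'F' x 7 -> '7F'

RLE = 13F7D7F


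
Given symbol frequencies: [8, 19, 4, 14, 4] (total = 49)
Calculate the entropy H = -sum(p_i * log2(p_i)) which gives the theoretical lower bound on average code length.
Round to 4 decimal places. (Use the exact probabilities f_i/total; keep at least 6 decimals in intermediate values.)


Per-symbol terms -p_i * log2(p_i) with p_i = f_i/49:
  p = 8/49 = 0.163265: log2(p) = -2.614710, -p*log2(p) = 0.426891
  p = 19/49 = 0.387755: log2(p) = -1.366782, -p*log2(p) = 0.529977
  p = 4/49 = 0.081633: log2(p) = -3.614710, -p*log2(p) = 0.295078
  p = 14/49 = 0.285714: log2(p) = -1.807355, -p*log2(p) = 0.516387
  p = 4/49 = 0.081633: log2(p) = -3.614710, -p*log2(p) = 0.295078
H = 0.426891 + 0.529977 + 0.295078 + 0.516387 + 0.295078 = 2.063411

H = 2.0634 bits/symbol


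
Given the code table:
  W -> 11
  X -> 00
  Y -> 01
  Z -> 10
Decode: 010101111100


Decoding:
01 -> Y
01 -> Y
01 -> Y
11 -> W
11 -> W
00 -> X


Result: YYYWWX


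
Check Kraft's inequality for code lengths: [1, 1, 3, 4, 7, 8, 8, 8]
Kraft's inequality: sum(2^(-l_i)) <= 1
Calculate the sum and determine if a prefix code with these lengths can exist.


Sum = 2^(-1) + 2^(-1) + 2^(-3) + 2^(-4) + 2^(-7) + 2^(-8) + 2^(-8) + 2^(-8)
    = 0.5 + 0.5 + 0.125 + 0.0625 + 0.0078125 + 0.00390625 + 0.00390625 + 0.00390625
    = 309/256 = 1.20703125
Since 1.20703125 > 1, Kraft's inequality is NOT satisfied.
A prefix code with these lengths CANNOT exist.

Kraft sum = 1.20703125. Not satisfied.


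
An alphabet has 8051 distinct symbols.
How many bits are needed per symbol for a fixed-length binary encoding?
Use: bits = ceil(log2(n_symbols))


log2(8051) = 12.975
Bracket: 2^12 = 4096 < 8051 <= 2^13 = 8192
So ceil(log2(8051)) = 13

bits = ceil(log2(8051)) = ceil(12.975) = 13 bits


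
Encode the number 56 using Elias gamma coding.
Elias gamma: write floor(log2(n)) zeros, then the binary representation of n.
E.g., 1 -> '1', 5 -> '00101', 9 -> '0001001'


num_bits = floor(log2(56)) + 1 = 6
leading_zeros = num_bits - 1 = 5
binary(56) = 111000

Elias gamma(56) = '00000' + '111000' = 00000111000 (11 bits)


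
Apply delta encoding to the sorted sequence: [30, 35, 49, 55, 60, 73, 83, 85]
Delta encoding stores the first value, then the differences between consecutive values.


First value: 30
Deltas:
  35 - 30 = 5
  49 - 35 = 14
  55 - 49 = 6
  60 - 55 = 5
  73 - 60 = 13
  83 - 73 = 10
  85 - 83 = 2


Delta encoded: [30, 5, 14, 6, 5, 13, 10, 2]


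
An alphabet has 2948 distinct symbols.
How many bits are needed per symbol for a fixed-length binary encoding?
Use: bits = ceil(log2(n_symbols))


log2(2948) = 11.5255
Bracket: 2^11 = 2048 < 2948 <= 2^12 = 4096
So ceil(log2(2948)) = 12

bits = ceil(log2(2948)) = ceil(11.5255) = 12 bits


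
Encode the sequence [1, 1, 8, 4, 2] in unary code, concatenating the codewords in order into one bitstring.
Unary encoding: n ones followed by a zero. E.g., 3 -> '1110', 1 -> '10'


Encode each number as n ones followed by a terminating 0:
  1 -> 10 (2 bits)
  1 -> 10 (2 bits)
  8 -> 111111110 (9 bits)
  4 -> 11110 (5 bits)
  2 -> 110 (3 bits)
Total length = 2 + 2 + 9 + 5 + 3 = 21 bits.

Unary([1, 1, 8, 4, 2]) = 101011111111011110110 (21 bits)


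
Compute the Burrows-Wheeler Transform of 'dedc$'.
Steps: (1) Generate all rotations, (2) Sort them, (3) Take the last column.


Rotations (sorted):
  0: $dedc -> last char: c
  1: c$ded -> last char: d
  2: dc$de -> last char: e
  3: dedc$ -> last char: $
  4: edc$d -> last char: d


BWT = cde$d


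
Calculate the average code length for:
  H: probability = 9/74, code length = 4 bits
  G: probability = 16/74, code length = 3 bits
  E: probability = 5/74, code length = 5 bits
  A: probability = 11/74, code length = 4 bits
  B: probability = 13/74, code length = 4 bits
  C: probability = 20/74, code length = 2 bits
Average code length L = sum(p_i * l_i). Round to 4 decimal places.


Weighted contributions p_i * l_i:
  H: (9/74) * 4 = 36/74
  G: (16/74) * 3 = 48/74
  E: (5/74) * 5 = 25/74
  A: (11/74) * 4 = 44/74
  B: (13/74) * 4 = 52/74
  C: (20/74) * 2 = 40/74
Sum = (36 + 48 + 25 + 44 + 52 + 40)/74 = 245/74

L = 245/74 = 3.3108 bits/symbol


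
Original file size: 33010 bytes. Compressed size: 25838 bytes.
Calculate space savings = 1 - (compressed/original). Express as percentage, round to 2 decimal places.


ratio = compressed/original = 25838/33010 = 0.782733
savings = 1 - ratio = 1 - 0.782733 = 0.217267
as a percentage: 0.217267 * 100 = 21.73%

Space savings = 1 - 25838/33010 = 21.73%


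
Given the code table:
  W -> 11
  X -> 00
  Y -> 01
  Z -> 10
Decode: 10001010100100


Decoding:
10 -> Z
00 -> X
10 -> Z
10 -> Z
10 -> Z
01 -> Y
00 -> X


Result: ZXZZZYX


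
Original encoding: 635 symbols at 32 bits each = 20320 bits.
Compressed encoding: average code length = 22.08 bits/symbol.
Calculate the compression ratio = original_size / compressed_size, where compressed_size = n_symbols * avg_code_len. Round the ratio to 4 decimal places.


original_size = n_symbols * orig_bits = 635 * 32 = 20320 bits
compressed_size = n_symbols * avg_code_len = 635 * 22.08 = 14020.8 bits
ratio = original_size / compressed_size = 20320 / 14020.8 = 1.4493

Compression ratio = 1.4493


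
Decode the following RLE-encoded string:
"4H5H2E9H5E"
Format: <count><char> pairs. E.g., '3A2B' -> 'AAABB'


Expanding each <count><char> pair:
  4H -> 'HHHH'
  5H -> 'HHHHH'
  2E -> 'EE'
  9H -> 'HHHHHHHHH'
  5E -> 'EEEEE'

Decoded = HHHHHHHHHEEHHHHHHHHHEEEEE


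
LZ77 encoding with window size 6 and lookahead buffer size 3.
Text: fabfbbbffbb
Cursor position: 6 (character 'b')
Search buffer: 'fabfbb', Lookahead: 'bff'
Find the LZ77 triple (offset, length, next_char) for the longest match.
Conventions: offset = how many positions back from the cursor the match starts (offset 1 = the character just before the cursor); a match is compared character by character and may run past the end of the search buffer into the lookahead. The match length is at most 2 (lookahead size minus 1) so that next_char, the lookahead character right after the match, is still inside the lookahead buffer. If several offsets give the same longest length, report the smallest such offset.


Try each offset into the search buffer:
  offset=1 (pos 5, char 'b'): match length 1
  offset=2 (pos 4, char 'b'): match length 1
  offset=3 (pos 3, char 'f'): match length 0
  offset=4 (pos 2, char 'b'): match length 2
  offset=5 (pos 1, char 'a'): match length 0
  offset=6 (pos 0, char 'f'): match length 0
Longest match has length 2 at offset 4.
next_char = character at position 6 + 2 = 8 -> 'f'

Best match: offset=4, length=2 (matching 'bf' starting at position 2)
LZ77 triple: (4, 2, 'f')


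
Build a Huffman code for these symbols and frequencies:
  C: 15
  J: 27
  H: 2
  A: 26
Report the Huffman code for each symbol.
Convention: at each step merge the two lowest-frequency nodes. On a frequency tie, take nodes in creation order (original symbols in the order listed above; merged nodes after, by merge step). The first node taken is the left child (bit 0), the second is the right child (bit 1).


Huffman tree construction:
Step 1: Merge H(2) + C(15) = 17
Step 2: Merge (H+C)(17) + A(26) = 43
Step 3: Merge J(27) + ((H+C)+A)(43) = 70
Read each symbol's code off the tree from the root (left child = 0, right child = 1).

Codes:
  C: 101 (length 3)
  J: 0 (length 1)
  H: 100 (length 3)
  A: 11 (length 2)
Average code length: 130/70 = 1.8571 bits/symbol


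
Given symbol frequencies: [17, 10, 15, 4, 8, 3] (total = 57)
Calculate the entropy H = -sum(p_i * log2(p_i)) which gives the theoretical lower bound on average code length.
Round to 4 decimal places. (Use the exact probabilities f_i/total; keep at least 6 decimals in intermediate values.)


Per-symbol terms -p_i * log2(p_i) with p_i = f_i/57:
  p = 17/57 = 0.298246: log2(p) = -1.745427, -p*log2(p) = 0.520566
  p = 10/57 = 0.175439: log2(p) = -2.510962, -p*log2(p) = 0.440520
  p = 15/57 = 0.263158: log2(p) = -1.925999, -p*log2(p) = 0.506842
  p = 4/57 = 0.070175: log2(p) = -3.832890, -p*log2(p) = 0.268975
  p = 8/57 = 0.140351: log2(p) = -2.832890, -p*log2(p) = 0.397599
  p = 3/57 = 0.052632: log2(p) = -4.247928, -p*log2(p) = 0.223575
H = 0.520566 + 0.440520 + 0.506842 + 0.268975 + 0.397599 + 0.223575 = 2.358077

H = 2.3581 bits/symbol


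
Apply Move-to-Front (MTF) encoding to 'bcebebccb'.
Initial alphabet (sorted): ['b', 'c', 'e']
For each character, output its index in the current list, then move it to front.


MTF encoding:
'b': index 0 in ['b', 'c', 'e'] -> ['b', 'c', 'e']
'c': index 1 in ['b', 'c', 'e'] -> ['c', 'b', 'e']
'e': index 2 in ['c', 'b', 'e'] -> ['e', 'c', 'b']
'b': index 2 in ['e', 'c', 'b'] -> ['b', 'e', 'c']
'e': index 1 in ['b', 'e', 'c'] -> ['e', 'b', 'c']
'b': index 1 in ['e', 'b', 'c'] -> ['b', 'e', 'c']
'c': index 2 in ['b', 'e', 'c'] -> ['c', 'b', 'e']
'c': index 0 in ['c', 'b', 'e'] -> ['c', 'b', 'e']
'b': index 1 in ['c', 'b', 'e'] -> ['b', 'c', 'e']


Output: [0, 1, 2, 2, 1, 1, 2, 0, 1]


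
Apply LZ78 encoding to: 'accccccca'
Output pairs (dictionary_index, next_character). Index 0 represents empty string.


LZ78 encoding steps:
Dictionary: {0: ''}
Step 1: w='' (idx 0), next='a' -> output (0, 'a'), add 'a' as idx 1
Step 2: w='' (idx 0), next='c' -> output (0, 'c'), add 'c' as idx 2
Step 3: w='c' (idx 2), next='c' -> output (2, 'c'), add 'cc' as idx 3
Step 4: w='cc' (idx 3), next='c' -> output (3, 'c'), add 'ccc' as idx 4
Step 5: w='c' (idx 2), next='a' -> output (2, 'a'), add 'ca' as idx 5


Encoded: [(0, 'a'), (0, 'c'), (2, 'c'), (3, 'c'), (2, 'a')]


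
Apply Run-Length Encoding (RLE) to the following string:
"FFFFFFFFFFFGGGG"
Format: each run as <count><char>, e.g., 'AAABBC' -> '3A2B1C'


Scanning runs left to right:
  i=0: run of 'F' x 11 -> '11F'
  i=11: run of 'G' x 4 -> '4G'

RLE = 11F4G


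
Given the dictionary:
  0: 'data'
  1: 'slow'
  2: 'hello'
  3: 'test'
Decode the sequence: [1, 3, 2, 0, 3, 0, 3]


Look up each index in the dictionary:
  1 -> 'slow'
  3 -> 'test'
  2 -> 'hello'
  0 -> 'data'
  3 -> 'test'
  0 -> 'data'
  3 -> 'test'

Decoded: "slow test hello data test data test"


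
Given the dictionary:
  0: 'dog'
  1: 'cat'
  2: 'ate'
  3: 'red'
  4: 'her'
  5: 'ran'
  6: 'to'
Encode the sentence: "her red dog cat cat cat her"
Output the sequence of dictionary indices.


Look up each word in the dictionary:
  'her' -> 4
  'red' -> 3
  'dog' -> 0
  'cat' -> 1
  'cat' -> 1
  'cat' -> 1
  'her' -> 4

Encoded: [4, 3, 0, 1, 1, 1, 4]


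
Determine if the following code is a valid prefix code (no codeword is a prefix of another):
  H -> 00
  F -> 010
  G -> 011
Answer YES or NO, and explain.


Checking each pair (does one codeword prefix another?):
  H='00' vs F='010': no prefix
  H='00' vs G='011': no prefix
  F='010' vs H='00': no prefix
  F='010' vs G='011': no prefix
  G='011' vs H='00': no prefix
  G='011' vs F='010': no prefix
No violation found over all pairs.

YES -- this is a valid prefix code. No codeword is a prefix of any other codeword.


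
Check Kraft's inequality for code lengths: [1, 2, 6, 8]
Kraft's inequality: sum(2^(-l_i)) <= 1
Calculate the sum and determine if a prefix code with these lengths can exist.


Sum = 2^(-1) + 2^(-2) + 2^(-6) + 2^(-8)
    = 0.5 + 0.25 + 0.015625 + 0.00390625
    = 197/256 = 0.76953125
Since 0.76953125 <= 1, Kraft's inequality IS satisfied.
A prefix code with these lengths CAN exist.

Kraft sum = 0.76953125. Satisfied.


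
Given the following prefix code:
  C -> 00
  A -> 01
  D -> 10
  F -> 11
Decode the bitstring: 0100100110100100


Decoding step by step:
Bits 01 -> A
Bits 00 -> C
Bits 10 -> D
Bits 01 -> A
Bits 10 -> D
Bits 10 -> D
Bits 01 -> A
Bits 00 -> C


Decoded message: ACDADDAC


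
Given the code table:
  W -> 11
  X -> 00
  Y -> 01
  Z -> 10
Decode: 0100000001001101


Decoding:
01 -> Y
00 -> X
00 -> X
00 -> X
01 -> Y
00 -> X
11 -> W
01 -> Y


Result: YXXXYXWY


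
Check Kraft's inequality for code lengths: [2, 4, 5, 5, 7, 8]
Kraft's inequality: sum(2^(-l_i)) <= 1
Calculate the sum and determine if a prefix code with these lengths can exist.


Sum = 2^(-2) + 2^(-4) + 2^(-5) + 2^(-5) + 2^(-7) + 2^(-8)
    = 0.25 + 0.0625 + 0.03125 + 0.03125 + 0.0078125 + 0.00390625
    = 99/256 = 0.38671875
Since 0.38671875 <= 1, Kraft's inequality IS satisfied.
A prefix code with these lengths CAN exist.

Kraft sum = 0.38671875. Satisfied.


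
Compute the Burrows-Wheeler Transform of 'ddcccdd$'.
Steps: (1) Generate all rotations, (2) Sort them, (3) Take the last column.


Rotations (sorted):
  0: $ddcccdd -> last char: d
  1: cccdd$dd -> last char: d
  2: ccdd$ddc -> last char: c
  3: cdd$ddcc -> last char: c
  4: d$ddcccd -> last char: d
  5: dcccdd$d -> last char: d
  6: dd$ddccc -> last char: c
  7: ddcccdd$ -> last char: $


BWT = ddccddc$


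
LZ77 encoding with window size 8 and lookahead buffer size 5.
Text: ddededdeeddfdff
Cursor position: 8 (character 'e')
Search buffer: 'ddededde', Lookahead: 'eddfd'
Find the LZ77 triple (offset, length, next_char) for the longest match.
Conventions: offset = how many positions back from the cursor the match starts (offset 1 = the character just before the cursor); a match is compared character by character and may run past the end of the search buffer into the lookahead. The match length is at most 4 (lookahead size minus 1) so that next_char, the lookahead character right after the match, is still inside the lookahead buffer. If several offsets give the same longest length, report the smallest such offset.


Try each offset into the search buffer:
  offset=1 (pos 7, char 'e'): match length 1
  offset=2 (pos 6, char 'd'): match length 0
  offset=3 (pos 5, char 'd'): match length 0
  offset=4 (pos 4, char 'e'): match length 3
  offset=5 (pos 3, char 'd'): match length 0
  offset=6 (pos 2, char 'e'): match length 2
  offset=7 (pos 1, char 'd'): match length 0
  offset=8 (pos 0, char 'd'): match length 0
Longest match has length 3 at offset 4.
next_char = character at position 8 + 3 = 11 -> 'f'

Best match: offset=4, length=3 (matching 'edd' starting at position 4)
LZ77 triple: (4, 3, 'f')


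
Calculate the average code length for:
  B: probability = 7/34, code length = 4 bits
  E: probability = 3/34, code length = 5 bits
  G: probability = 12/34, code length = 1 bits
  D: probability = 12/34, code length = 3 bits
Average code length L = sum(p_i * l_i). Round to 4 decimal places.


Weighted contributions p_i * l_i:
  B: (7/34) * 4 = 28/34
  E: (3/34) * 5 = 15/34
  G: (12/34) * 1 = 12/34
  D: (12/34) * 3 = 36/34
Sum = (28 + 15 + 12 + 36)/34 = 91/34

L = 91/34 = 2.6765 bits/symbol


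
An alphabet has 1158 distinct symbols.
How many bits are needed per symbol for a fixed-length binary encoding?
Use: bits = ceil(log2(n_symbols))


log2(1158) = 10.1774
Bracket: 2^10 = 1024 < 1158 <= 2^11 = 2048
So ceil(log2(1158)) = 11

bits = ceil(log2(1158)) = ceil(10.1774) = 11 bits


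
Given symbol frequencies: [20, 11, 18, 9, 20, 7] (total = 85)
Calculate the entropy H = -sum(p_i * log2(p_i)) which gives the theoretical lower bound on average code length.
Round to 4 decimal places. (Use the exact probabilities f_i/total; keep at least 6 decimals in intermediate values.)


Per-symbol terms -p_i * log2(p_i) with p_i = f_i/85:
  p = 20/85 = 0.235294: log2(p) = -2.087463, -p*log2(p) = 0.491168
  p = 11/85 = 0.129412: log2(p) = -2.949959, -p*log2(p) = 0.381759
  p = 18/85 = 0.211765: log2(p) = -2.239466, -p*log2(p) = 0.474240
  p = 9/85 = 0.105882: log2(p) = -3.239466, -p*log2(p) = 0.343002
  p = 20/85 = 0.235294: log2(p) = -2.087463, -p*log2(p) = 0.491168
  p = 7/85 = 0.082353: log2(p) = -3.602036, -p*log2(p) = 0.296638
H = 0.491168 + 0.381759 + 0.474240 + 0.343002 + 0.491168 + 0.296638 = 2.477975

H = 2.478 bits/symbol


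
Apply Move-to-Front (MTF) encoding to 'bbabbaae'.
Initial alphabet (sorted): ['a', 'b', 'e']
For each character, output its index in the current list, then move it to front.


MTF encoding:
'b': index 1 in ['a', 'b', 'e'] -> ['b', 'a', 'e']
'b': index 0 in ['b', 'a', 'e'] -> ['b', 'a', 'e']
'a': index 1 in ['b', 'a', 'e'] -> ['a', 'b', 'e']
'b': index 1 in ['a', 'b', 'e'] -> ['b', 'a', 'e']
'b': index 0 in ['b', 'a', 'e'] -> ['b', 'a', 'e']
'a': index 1 in ['b', 'a', 'e'] -> ['a', 'b', 'e']
'a': index 0 in ['a', 'b', 'e'] -> ['a', 'b', 'e']
'e': index 2 in ['a', 'b', 'e'] -> ['e', 'a', 'b']


Output: [1, 0, 1, 1, 0, 1, 0, 2]


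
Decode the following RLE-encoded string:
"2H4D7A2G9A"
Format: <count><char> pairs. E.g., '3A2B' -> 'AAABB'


Expanding each <count><char> pair:
  2H -> 'HH'
  4D -> 'DDDD'
  7A -> 'AAAAAAA'
  2G -> 'GG'
  9A -> 'AAAAAAAAA'

Decoded = HHDDDDAAAAAAAGGAAAAAAAAA


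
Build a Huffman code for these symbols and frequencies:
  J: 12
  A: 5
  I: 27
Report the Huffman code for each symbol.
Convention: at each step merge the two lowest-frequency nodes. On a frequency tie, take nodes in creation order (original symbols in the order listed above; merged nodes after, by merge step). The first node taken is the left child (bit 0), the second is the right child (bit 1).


Huffman tree construction:
Step 1: Merge A(5) + J(12) = 17
Step 2: Merge (A+J)(17) + I(27) = 44
Read each symbol's code off the tree from the root (left child = 0, right child = 1).

Codes:
  J: 01 (length 2)
  A: 00 (length 2)
  I: 1 (length 1)
Average code length: 61/44 = 1.3864 bits/symbol


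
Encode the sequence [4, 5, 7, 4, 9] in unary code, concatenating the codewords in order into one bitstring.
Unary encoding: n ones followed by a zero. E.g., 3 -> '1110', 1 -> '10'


Encode each number as n ones followed by a terminating 0:
  4 -> 11110 (5 bits)
  5 -> 111110 (6 bits)
  7 -> 11111110 (8 bits)
  4 -> 11110 (5 bits)
  9 -> 1111111110 (10 bits)
Total length = 5 + 6 + 8 + 5 + 10 = 34 bits.

Unary([4, 5, 7, 4, 9]) = 1111011111011111110111101111111110 (34 bits)


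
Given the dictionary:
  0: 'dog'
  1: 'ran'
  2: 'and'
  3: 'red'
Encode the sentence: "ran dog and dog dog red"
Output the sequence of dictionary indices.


Look up each word in the dictionary:
  'ran' -> 1
  'dog' -> 0
  'and' -> 2
  'dog' -> 0
  'dog' -> 0
  'red' -> 3

Encoded: [1, 0, 2, 0, 0, 3]


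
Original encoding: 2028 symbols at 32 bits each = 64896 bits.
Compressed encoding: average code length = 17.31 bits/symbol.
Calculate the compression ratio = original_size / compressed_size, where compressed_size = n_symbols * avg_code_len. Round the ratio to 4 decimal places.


original_size = n_symbols * orig_bits = 2028 * 32 = 64896 bits
compressed_size = n_symbols * avg_code_len = 2028 * 17.31 = 35104.68 bits
ratio = original_size / compressed_size = 64896 / 35104.68 = 1.8486

Compression ratio = 1.8486


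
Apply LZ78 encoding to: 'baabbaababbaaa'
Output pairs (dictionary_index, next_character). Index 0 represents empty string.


LZ78 encoding steps:
Dictionary: {0: ''}
Step 1: w='' (idx 0), next='b' -> output (0, 'b'), add 'b' as idx 1
Step 2: w='' (idx 0), next='a' -> output (0, 'a'), add 'a' as idx 2
Step 3: w='a' (idx 2), next='b' -> output (2, 'b'), add 'ab' as idx 3
Step 4: w='b' (idx 1), next='a' -> output (1, 'a'), add 'ba' as idx 4
Step 5: w='ab' (idx 3), next='a' -> output (3, 'a'), add 'aba' as idx 5
Step 6: w='b' (idx 1), next='b' -> output (1, 'b'), add 'bb' as idx 6
Step 7: w='a' (idx 2), next='a' -> output (2, 'a'), add 'aa' as idx 7
Step 8: w='a' (idx 2), end of input -> output (2, '')


Encoded: [(0, 'b'), (0, 'a'), (2, 'b'), (1, 'a'), (3, 'a'), (1, 'b'), (2, 'a'), (2, '')]


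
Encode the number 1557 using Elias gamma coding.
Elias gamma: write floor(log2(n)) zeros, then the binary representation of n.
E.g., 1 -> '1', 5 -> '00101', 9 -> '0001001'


num_bits = floor(log2(1557)) + 1 = 11
leading_zeros = num_bits - 1 = 10
binary(1557) = 11000010101

Elias gamma(1557) = '0000000000' + '11000010101' = 000000000011000010101 (21 bits)


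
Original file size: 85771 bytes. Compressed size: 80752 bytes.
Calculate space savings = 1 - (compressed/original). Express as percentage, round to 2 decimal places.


ratio = compressed/original = 80752/85771 = 0.941484
savings = 1 - ratio = 1 - 0.941484 = 0.058516
as a percentage: 0.058516 * 100 = 5.85%

Space savings = 1 - 80752/85771 = 5.85%


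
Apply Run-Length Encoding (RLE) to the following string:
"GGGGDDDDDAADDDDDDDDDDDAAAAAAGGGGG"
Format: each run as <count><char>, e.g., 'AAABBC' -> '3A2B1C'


Scanning runs left to right:
  i=0: run of 'G' x 4 -> '4G'
  i=4: run of 'D' x 5 -> '5D'
  i=9: run of 'A' x 2 -> '2A'
  i=11: run of 'D' x 11 -> '11D'
  i=22: run of 'A' x 6 -> '6A'
  i=28: run of 'G' x 5 -> '5G'

RLE = 4G5D2A11D6A5G


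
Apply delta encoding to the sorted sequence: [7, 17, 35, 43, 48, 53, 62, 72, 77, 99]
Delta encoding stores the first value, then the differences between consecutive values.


First value: 7
Deltas:
  17 - 7 = 10
  35 - 17 = 18
  43 - 35 = 8
  48 - 43 = 5
  53 - 48 = 5
  62 - 53 = 9
  72 - 62 = 10
  77 - 72 = 5
  99 - 77 = 22


Delta encoded: [7, 10, 18, 8, 5, 5, 9, 10, 5, 22]


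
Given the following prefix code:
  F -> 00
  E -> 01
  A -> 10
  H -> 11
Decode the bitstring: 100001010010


Decoding step by step:
Bits 10 -> A
Bits 00 -> F
Bits 01 -> E
Bits 01 -> E
Bits 00 -> F
Bits 10 -> A


Decoded message: AFEEFA


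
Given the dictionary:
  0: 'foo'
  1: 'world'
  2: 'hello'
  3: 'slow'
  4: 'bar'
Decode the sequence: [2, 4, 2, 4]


Look up each index in the dictionary:
  2 -> 'hello'
  4 -> 'bar'
  2 -> 'hello'
  4 -> 'bar'

Decoded: "hello bar hello bar"


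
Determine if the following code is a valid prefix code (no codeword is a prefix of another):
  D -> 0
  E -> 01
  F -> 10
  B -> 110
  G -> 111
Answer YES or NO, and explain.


Checking each pair (does one codeword prefix another?):
  D='0' vs E='01': prefix -- VIOLATION

NO -- this is NOT a valid prefix code. D (0) is a prefix of E (01).


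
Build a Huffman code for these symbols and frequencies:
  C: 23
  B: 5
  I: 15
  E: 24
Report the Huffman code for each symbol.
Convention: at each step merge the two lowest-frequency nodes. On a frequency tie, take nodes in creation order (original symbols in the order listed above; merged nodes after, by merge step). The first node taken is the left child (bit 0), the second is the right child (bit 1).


Huffman tree construction:
Step 1: Merge B(5) + I(15) = 20
Step 2: Merge (B+I)(20) + C(23) = 43
Step 3: Merge E(24) + ((B+I)+C)(43) = 67
Read each symbol's code off the tree from the root (left child = 0, right child = 1).

Codes:
  C: 11 (length 2)
  B: 100 (length 3)
  I: 101 (length 3)
  E: 0 (length 1)
Average code length: 130/67 = 1.9403 bits/symbol
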